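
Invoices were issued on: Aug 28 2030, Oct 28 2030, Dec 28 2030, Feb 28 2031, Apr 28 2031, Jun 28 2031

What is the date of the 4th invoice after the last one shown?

Feb 28 2032

The day-of-month is always 28 (61, 61, 62, 59, 61 days between events).
So this recurs on the 28th of every 2 months.
August 2031: Aug 28 2031.
October 2031: Oct 28 2031.
Next: December 2031 → Dec 28 2031.
February 2032: Feb 28 2032.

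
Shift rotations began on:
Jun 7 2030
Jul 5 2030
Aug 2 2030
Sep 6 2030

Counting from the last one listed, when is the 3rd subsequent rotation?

Dec 6 2030

Gaps: 28, 28, 35 days — a mix of 28 and 35. Every date is a Friday.
Each is the 1st Friday of its month.
October 2030 — 1st Friday is Oct 4 2030.
November 2030 — 1st Friday is Nov 1 2030.
1st Friday of December 2030: Dec 6 2030.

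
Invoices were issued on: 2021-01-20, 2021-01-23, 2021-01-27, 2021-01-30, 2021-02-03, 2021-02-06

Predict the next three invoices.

The gap pattern 3, 4, 3, 4, 3 repeats every 2 events.
These are the Wednesdays and Saturdays of each week.
Next Wednesday: 2021-02-10.
Next Saturday: 2021-02-13.
The following Wednesday is 2021-02-17.

2021-02-10, 2021-02-13, 2021-02-17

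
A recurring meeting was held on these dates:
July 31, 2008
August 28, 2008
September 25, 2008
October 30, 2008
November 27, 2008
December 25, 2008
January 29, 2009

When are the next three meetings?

Every date is a Thursday; gaps 28, 28, 35, 28, 28, 35 days.
Each is the last Thursday of its month (at least one falls on the 29th or later, ruling out '4th Thursday').
Last Thursday of February 2009: February 26, 2009.
March 2009 ends with Thursday March 26, 2009.
April 2009 ends with Thursday April 30, 2009.

February 26, 2009; March 26, 2009; April 30, 2009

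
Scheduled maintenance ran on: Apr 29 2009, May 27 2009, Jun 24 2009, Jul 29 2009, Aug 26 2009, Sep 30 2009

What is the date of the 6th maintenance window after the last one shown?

These are Wednesdays with 28, 28, 35, 28, 35-day gaps.
Each is the final Wednesday of its month — Apr 29 2009 is past the 28th, so '4th Wednesday' doesn't fit.
Last Wednesday of October 2009: Oct 28 2009.
November 2009 ends with Wednesday Nov 25 2009.
December 2009 ends with Wednesday Dec 30 2009.
January 2010 ends with Wednesday Jan 27 2010.
February 2010 ends with Wednesday Feb 24 2010.
March 2010 ends with Wednesday Mar 31 2010.

Mar 31 2010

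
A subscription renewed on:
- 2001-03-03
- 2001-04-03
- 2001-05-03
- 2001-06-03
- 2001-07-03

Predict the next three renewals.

2001-08-03, 2001-09-03, 2001-10-03

Each date is the 3rd; the gaps (31, 30, 31, 30) track the month lengths.
The rule is the 3rd of each month.
August 2001: 2001-08-03.
September 2001: 2001-09-03.
Next: October 2001 → 2001-10-03.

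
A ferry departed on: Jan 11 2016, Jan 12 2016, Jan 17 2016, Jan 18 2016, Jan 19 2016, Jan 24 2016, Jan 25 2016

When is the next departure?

Jan 26 2016

The gap pattern 1, 5, 1, 1, 5, 1 repeats every 3 events.
These are the Mondays, Tuesdays and Sundays of each week.
The following Tuesday is Jan 26 2016.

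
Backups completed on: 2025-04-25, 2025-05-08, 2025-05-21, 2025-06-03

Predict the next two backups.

2025-06-16, 2025-06-29

The spacing is 13, 13, 13 days — always 13 days.
2025-06-03 + 13 days = 2025-06-16.
2025-06-16 + 13 days = 2025-06-29.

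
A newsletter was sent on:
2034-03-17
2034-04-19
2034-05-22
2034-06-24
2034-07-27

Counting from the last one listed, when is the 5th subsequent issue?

2035-01-08

Every event comes 33 days after the last (33, 33, 33, 33).
2034-07-27 + 33 days = 2034-08-29.
2034-08-29 + 33 days = 2034-10-01.
2034-10-01 + 33 days = 2034-11-03.
2034-11-03 + 33 days = 2034-12-06.
2034-12-06 + 33 days = 2035-01-08.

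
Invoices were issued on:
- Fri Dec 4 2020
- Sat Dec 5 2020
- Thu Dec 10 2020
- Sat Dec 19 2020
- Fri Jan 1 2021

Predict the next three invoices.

Intervals are 1, 5, 9, 13 days — an arithmetic progression with common difference 4.
Next gap: 17 days. Fri Jan 1 2021 + 17 days = Mon Jan 18 2021.
Next gap: 21 days. Mon Jan 18 2021 + 21 days = Mon Feb 8 2021.
Next gap: 25 days. Mon Feb 8 2021 + 25 days = Fri Mar 5 2021.

Mon Jan 18 2021, Mon Feb 8 2021, Fri Mar 5 2021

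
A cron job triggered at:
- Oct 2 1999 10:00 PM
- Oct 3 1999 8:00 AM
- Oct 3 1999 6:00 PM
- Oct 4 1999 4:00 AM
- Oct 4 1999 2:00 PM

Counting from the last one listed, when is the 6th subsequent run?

Oct 7 1999 2:00 AM

Spacing: 10, 10, 10, 10 h — constant 10 h.
Oct 4 1999 2:00 PM + 10 h = Oct 5 1999 12:00 AM.
Oct 5 1999 12:00 AM + 10 h = Oct 5 1999 10:00 AM.
Oct 5 1999 10:00 AM + 10 h = Oct 5 1999 8:00 PM.
Oct 5 1999 8:00 PM + 10 h = Oct 6 1999 6:00 AM.
Oct 6 1999 6:00 AM + 10 h = Oct 6 1999 4:00 PM.
Oct 6 1999 4:00 PM + 10 h = Oct 7 1999 2:00 AM.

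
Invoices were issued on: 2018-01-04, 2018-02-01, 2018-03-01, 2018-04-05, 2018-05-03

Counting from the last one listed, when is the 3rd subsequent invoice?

Gaps: 28, 28, 35, 28 days — a mix of 28 and 35. Every date is a Thursday.
Each is the 1st Thursday of its month.
June 2018 — 1st Thursday is 2018-06-07.
1st Thursday of July 2018: 2018-07-05.
August 2018 — 1st Thursday is 2018-08-02.

2018-08-02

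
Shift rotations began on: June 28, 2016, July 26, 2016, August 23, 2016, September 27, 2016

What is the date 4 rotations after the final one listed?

These are Tuesdays at 28- or 35-day spacing (28, 28, 35).
The pattern: 4th Tuesday of the month.
4th Tuesday of October 2016: October 25, 2016.
4th Tuesday of November 2016: November 22, 2016.
December 2016 — 4th Tuesday is December 27, 2016.
January 2017 — 4th Tuesday is January 24, 2017.

January 24, 2017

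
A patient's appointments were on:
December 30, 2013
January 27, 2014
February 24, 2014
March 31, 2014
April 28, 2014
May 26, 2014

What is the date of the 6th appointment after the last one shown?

These are Mondays with 28, 28, 35, 28, 28-day gaps.
Each is the final Monday of its month — December 30, 2013 is past the 28th, so '4th Monday' doesn't fit.
June 2014 ends with Monday June 30, 2014.
July 2014 ends with Monday July 28, 2014.
Last Monday of August 2014: August 25, 2014.
Last Monday of September 2014: September 29, 2014.
October 2014 ends with Monday October 27, 2014.
November 2014 ends with Monday November 24, 2014.

November 24, 2014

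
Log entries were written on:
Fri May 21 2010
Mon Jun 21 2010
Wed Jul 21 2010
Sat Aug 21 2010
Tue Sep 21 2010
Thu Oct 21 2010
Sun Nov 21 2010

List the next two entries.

Gaps: 31, 30, 31, 31, 30, 31 days — not constant. Every event is on the 21st of the month.
Pattern: the 21st of each month.
Next: December 2010 → Tue Dec 21 2010.
Next: January 2011 → Fri Jan 21 2011.

Tue Dec 21 2010, Fri Jan 21 2011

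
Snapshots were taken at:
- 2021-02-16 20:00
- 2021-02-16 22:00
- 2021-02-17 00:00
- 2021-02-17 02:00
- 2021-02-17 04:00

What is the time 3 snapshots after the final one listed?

The interval is a steady 2 hours (2, 2, 2, 2).
2021-02-17 04:00 + 2 h = 2021-02-17 06:00.
2021-02-17 06:00 + 2 h = 2021-02-17 08:00.
2021-02-17 08:00 + 2 h = 2021-02-17 10:00.

2021-02-17 10:00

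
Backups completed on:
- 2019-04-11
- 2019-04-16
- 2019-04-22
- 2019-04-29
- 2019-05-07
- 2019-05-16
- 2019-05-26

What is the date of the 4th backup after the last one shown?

Intervals are 5, 6, 7, 8, 9, 10 days — an arithmetic progression with common difference 1.
Next gap: 11 days. 2019-05-26 + 11 days = 2019-06-06.
Next gap: 12 days. 2019-06-06 + 12 days = 2019-06-18.
Next gap: 13 days. 2019-06-18 + 13 days = 2019-07-01.
Next gap: 14 days. 2019-07-01 + 14 days = 2019-07-15.

2019-07-15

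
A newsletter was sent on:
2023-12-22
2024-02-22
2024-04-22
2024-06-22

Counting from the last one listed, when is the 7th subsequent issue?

2025-08-22

The day-of-month is always 22 (62, 60, 61 days between events).
So this recurs on the 22nd of every 2 months.
August 2024: 2024-08-22.
Next: October 2024 → 2024-10-22.
December 2024: 2024-12-22.
Next: February 2025 → 2025-02-22.
Next: April 2025 → 2025-04-22.
Next: June 2025 → 2025-06-22.
August 2025: 2025-08-22.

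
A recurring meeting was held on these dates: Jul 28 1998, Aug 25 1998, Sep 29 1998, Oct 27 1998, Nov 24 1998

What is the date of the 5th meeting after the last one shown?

All Tuesdays; the gaps (28, 35, 28, 28) vary with month length.
This is the last Tuesday of each month.
Last Tuesday of December 1998: Dec 29 1998.
Last Tuesday of January 1999: Jan 26 1999.
February 1999 ends with Tuesday Feb 23 1999.
Last Tuesday of March 1999: Mar 30 1999.
April 1999 ends with Tuesday Apr 27 1999.

Apr 27 1999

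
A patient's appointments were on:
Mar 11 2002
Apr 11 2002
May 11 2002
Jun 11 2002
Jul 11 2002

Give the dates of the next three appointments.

Each date is the 11th; the gaps (31, 30, 31, 30) track the month lengths.
The rule is the 11th of each month.
Next: August 2002 → Aug 11 2002.
September 2002: Sep 11 2002.
Next: October 2002 → Oct 11 2002.

Aug 11 2002, Sep 11 2002, Oct 11 2002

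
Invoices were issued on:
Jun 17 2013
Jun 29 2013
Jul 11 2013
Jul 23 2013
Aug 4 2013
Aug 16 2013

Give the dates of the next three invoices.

Aug 28 2013, Sep 9 2013, Sep 21 2013

The spacing is 12, 12, 12, 12, 12 days — always 12 days.
Aug 16 2013 + 12 days = Aug 28 2013.
Aug 28 2013 + 12 days = Sep 9 2013.
Sep 9 2013 + 12 days = Sep 21 2013.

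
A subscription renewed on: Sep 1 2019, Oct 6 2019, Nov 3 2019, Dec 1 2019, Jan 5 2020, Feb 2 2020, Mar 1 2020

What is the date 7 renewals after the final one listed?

Oct 4 2020

These are Sundays at 28- or 35-day spacing (35, 28, 28, 35, 28, 28).
The pattern: 1st Sunday of the month.
April 2020 — 1st Sunday is Apr 5 2020.
1st Sunday of May 2020: May 3 2020.
June 2020 — 1st Sunday is Jun 7 2020.
1st Sunday of July 2020: Jul 5 2020.
August 2020 — 1st Sunday is Aug 2 2020.
1st Sunday of September 2020: Sep 6 2020.
1st Sunday of October 2020: Oct 4 2020.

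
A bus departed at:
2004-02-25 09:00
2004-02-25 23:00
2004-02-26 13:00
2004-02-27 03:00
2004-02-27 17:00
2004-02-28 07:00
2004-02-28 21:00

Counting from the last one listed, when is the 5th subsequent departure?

2004-03-02 19:00

The interval is a steady 14 hours (14, 14, 14, 14, 14, 14).
2004-02-28 21:00 + 14 h = 2004-02-29 11:00.
2004-02-29 11:00 + 14 h = 2004-03-01 01:00.
2004-03-01 01:00 + 14 h = 2004-03-01 15:00.
2004-03-01 15:00 + 14 h = 2004-03-02 05:00.
2004-03-02 05:00 + 14 h = 2004-03-02 19:00.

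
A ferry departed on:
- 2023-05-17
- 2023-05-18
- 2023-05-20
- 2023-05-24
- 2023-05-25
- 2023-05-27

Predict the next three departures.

2023-05-31, 2023-06-01, 2023-06-03

Gaps: 1, 2, 4, 1, 2 days — not constant, but cyclic with period 3.
The events fall on every Wednesday, Thursday and Saturday.
Next Wednesday: 2023-05-31.
Next Thursday: 2023-06-01.
The following Saturday is 2023-06-03.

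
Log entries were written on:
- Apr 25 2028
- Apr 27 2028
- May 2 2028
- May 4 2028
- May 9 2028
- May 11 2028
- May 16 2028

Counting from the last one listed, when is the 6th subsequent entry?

Every event lands on a Tuesday or Thursday (gaps cycle 2, 5, 2, 5, 2, 5).
So the schedule is: every Tuesday and Thursday.
The following Thursday is May 18 2028.
The following Tuesday is May 23 2028.
Next Thursday: May 25 2028.
Next Tuesday: May 30 2028.
Next Thursday: Jun 1 2028.
The following Tuesday is Jun 6 2028.

Jun 6 2028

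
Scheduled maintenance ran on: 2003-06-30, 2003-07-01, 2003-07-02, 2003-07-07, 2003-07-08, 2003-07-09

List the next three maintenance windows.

Gaps: 1, 1, 5, 1, 1 days — not constant, but cyclic with period 3.
The events fall on every Monday, Tuesday and Wednesday.
The following Monday is 2003-07-14.
The following Tuesday is 2003-07-15.
Next Wednesday: 2003-07-16.

2003-07-14, 2003-07-15, 2003-07-16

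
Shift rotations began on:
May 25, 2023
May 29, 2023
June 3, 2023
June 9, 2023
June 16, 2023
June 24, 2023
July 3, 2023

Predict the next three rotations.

The spacing grows by 1 each time: 4, 5, 6, 7, 8, 9 days.
Next gap: 10 days. July 3, 2023 + 10 days = July 13, 2023.
Next gap: 11 days. July 13, 2023 + 11 days = July 24, 2023.
Next gap: 12 days. July 24, 2023 + 12 days = August 5, 2023.

July 13, 2023; July 24, 2023; August 5, 2023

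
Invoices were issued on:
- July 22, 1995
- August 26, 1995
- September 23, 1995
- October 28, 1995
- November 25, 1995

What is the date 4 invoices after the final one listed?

March 23, 1996

All dates are Saturdays, 35, 28, 35, 28 days apart.
Specifically, the 4th Saturday of each month.
4th Saturday of December 1995: December 23, 1995.
4th Saturday of January 1996: January 27, 1996.
February 1996 — 4th Saturday is February 24, 1996.
4th Saturday of March 1996: March 23, 1996.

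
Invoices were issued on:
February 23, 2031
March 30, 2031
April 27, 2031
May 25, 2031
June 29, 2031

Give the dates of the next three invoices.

July 27, 2031; August 31, 2031; September 28, 2031

These are Sundays with 35, 28, 28, 35-day gaps.
Each is the final Sunday of its month — March 30, 2031 is past the 28th, so '4th Sunday' doesn't fit.
Last Sunday of July 2031: July 27, 2031.
Last Sunday of August 2031: August 31, 2031.
Last Sunday of September 2031: September 28, 2031.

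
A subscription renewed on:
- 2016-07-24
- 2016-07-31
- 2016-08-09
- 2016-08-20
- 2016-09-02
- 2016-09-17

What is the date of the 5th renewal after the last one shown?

2016-12-31

Gaps: 7, 9, 11, 13, 15 days — each gap is 2 larger than the previous one.
Next gap: 17 days. 2016-09-17 + 17 days = 2016-10-04.
Next gap: 19 days. 2016-10-04 + 19 days = 2016-10-23.
Next gap: 21 days. 2016-10-23 + 21 days = 2016-11-13.
Next gap: 23 days. 2016-11-13 + 23 days = 2016-12-06.
Next gap: 25 days. 2016-12-06 + 25 days = 2016-12-31.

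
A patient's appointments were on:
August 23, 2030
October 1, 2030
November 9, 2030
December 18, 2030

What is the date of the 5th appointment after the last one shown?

The spacing is 39, 39, 39 days — always 39 days.
December 18, 2030 + 39 days = January 26, 2031.
January 26, 2031 + 39 days = March 6, 2031.
March 6, 2031 + 39 days = April 14, 2031.
April 14, 2031 + 39 days = May 23, 2031.
May 23, 2031 + 39 days = July 1, 2031.

July 1, 2031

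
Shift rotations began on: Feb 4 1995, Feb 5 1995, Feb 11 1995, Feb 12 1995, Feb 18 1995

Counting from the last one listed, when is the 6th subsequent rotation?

Every event lands on a Saturday or Sunday (gaps cycle 1, 6, 1, 6).
So the schedule is: every Saturday and Sunday.
The following Sunday is Feb 19 1995.
The following Saturday is Feb 25 1995.
The following Sunday is Feb 26 1995.
The following Saturday is Mar 4 1995.
The following Sunday is Mar 5 1995.
The following Saturday is Mar 11 1995.

Mar 11 1995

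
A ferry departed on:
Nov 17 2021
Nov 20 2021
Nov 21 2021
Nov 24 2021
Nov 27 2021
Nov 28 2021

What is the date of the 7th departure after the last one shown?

Dec 15 2021

Every event lands on a Wednesday or Saturday or Sunday (gaps cycle 3, 1, 3, 3, 1).
So the schedule is: every Wednesday, Saturday and Sunday.
Next Wednesday: Dec 1 2021.
The following Saturday is Dec 4 2021.
Next Sunday: Dec 5 2021.
Next Wednesday: Dec 8 2021.
The following Saturday is Dec 11 2021.
The following Sunday is Dec 12 2021.
The following Wednesday is Dec 15 2021.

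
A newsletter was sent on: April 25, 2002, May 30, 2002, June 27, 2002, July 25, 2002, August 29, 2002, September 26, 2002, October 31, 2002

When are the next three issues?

November 28, 2002; December 26, 2002; January 30, 2003

These are Thursdays with 35, 28, 28, 35, 28, 35-day gaps.
Each is the final Thursday of its month — May 30, 2002 is past the 28th, so '4th Thursday' doesn't fit.
Last Thursday of November 2002: November 28, 2002.
Last Thursday of December 2002: December 26, 2002.
January 2003 ends with Thursday January 30, 2003.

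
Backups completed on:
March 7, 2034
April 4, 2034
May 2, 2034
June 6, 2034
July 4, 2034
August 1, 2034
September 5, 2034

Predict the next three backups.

October 3, 2034; November 7, 2034; December 5, 2034

Gaps: 28, 28, 35, 28, 28, 35 days — a mix of 28 and 35. Every date is a Tuesday.
Each is the 1st Tuesday of its month.
1st Tuesday of October 2034: October 3, 2034.
November 2034 — 1st Tuesday is November 7, 2034.
December 2034 — 1st Tuesday is December 5, 2034.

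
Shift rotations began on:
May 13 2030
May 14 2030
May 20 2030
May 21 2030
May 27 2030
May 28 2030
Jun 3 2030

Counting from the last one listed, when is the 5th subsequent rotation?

Gaps: 1, 6, 1, 6, 1, 6 days — not constant, but cyclic with period 2.
The events fall on every Monday and Tuesday.
The following Tuesday is Jun 4 2030.
Next Monday: Jun 10 2030.
Next Tuesday: Jun 11 2030.
Next Monday: Jun 17 2030.
Next Tuesday: Jun 18 2030.

Jun 18 2030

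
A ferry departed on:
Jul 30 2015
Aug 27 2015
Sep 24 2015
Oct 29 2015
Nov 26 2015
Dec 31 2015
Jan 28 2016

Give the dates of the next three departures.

Every date is a Thursday; gaps 28, 28, 35, 28, 35, 28 days.
Each is the last Thursday of its month (at least one falls on the 29th or later, ruling out '4th Thursday').
February 2016 ends with Thursday Feb 25 2016.
Last Thursday of March 2016: Mar 31 2016.
Last Thursday of April 2016: Apr 28 2016.

Feb 25 2016, Mar 31 2016, Apr 28 2016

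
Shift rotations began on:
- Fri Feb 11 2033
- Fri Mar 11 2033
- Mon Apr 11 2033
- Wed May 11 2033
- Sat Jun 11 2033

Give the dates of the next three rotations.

Gaps: 28, 31, 30, 31 days — not constant. Every event is on the 11th of the month.
Pattern: the 11th of each month.
Next: July 2033 → Mon Jul 11 2033.
August 2033: Thu Aug 11 2033.
Next: September 2033 → Sun Sep 11 2033.

Mon Jul 11 2033, Thu Aug 11 2033, Sun Sep 11 2033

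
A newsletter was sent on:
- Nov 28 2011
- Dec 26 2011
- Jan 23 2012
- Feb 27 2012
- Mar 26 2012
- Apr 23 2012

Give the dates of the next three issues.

May 28 2012, Jun 25 2012, Jul 23 2012

All dates are Mondays, 28, 28, 35, 28, 28 days apart.
Specifically, the 4th Monday of each month.
May 2012 — 4th Monday is May 28 2012.
June 2012 — 4th Monday is Jun 25 2012.
July 2012 — 4th Monday is Jul 23 2012.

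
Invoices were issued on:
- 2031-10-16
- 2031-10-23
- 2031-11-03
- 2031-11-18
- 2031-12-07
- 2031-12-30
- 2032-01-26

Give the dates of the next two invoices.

2032-02-26, 2032-04-01

Gaps: 7, 11, 15, 19, 23, 27 days — each gap is 4 larger than the previous one.
Next gap: 31 days. 2032-01-26 + 31 days = 2032-02-26.
Next gap: 35 days. 2032-02-26 + 35 days = 2032-04-01.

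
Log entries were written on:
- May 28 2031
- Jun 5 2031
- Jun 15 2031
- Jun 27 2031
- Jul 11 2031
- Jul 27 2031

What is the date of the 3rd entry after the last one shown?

Sep 25 2031

Intervals are 8, 10, 12, 14, 16 days — an arithmetic progression with common difference 2.
Next gap: 18 days. Jul 27 2031 + 18 days = Aug 14 2031.
Next gap: 20 days. Aug 14 2031 + 20 days = Sep 3 2031.
Next gap: 22 days. Sep 3 2031 + 22 days = Sep 25 2031.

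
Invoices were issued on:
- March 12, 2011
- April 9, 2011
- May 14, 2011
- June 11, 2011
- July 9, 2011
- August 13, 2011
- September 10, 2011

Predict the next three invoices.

All dates are Saturdays, 28, 35, 28, 28, 35, 28 days apart.
Specifically, the 2nd Saturday of each month.
2nd Saturday of October 2011: October 8, 2011.
November 2011 — 2nd Saturday is November 12, 2011.
2nd Saturday of December 2011: December 10, 2011.

October 8, 2011; November 12, 2011; December 10, 2011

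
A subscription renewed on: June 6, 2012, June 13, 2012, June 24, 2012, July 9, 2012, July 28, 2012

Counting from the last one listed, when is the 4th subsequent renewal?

November 21, 2012

The spacing grows by 4 each time: 7, 11, 15, 19 days.
Next gap: 23 days. July 28, 2012 + 23 days = August 20, 2012.
Next gap: 27 days. August 20, 2012 + 27 days = September 16, 2012.
Next gap: 31 days. September 16, 2012 + 31 days = October 17, 2012.
Next gap: 35 days. October 17, 2012 + 35 days = November 21, 2012.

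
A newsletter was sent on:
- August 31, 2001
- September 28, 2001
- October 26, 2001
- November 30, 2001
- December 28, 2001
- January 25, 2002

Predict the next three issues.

February 22, 2002; March 29, 2002; April 26, 2002

All Fridays; the gaps (28, 28, 35, 28, 28) vary with month length.
This is the last Friday of each month.
Last Friday of February 2002: February 22, 2002.
Last Friday of March 2002: March 29, 2002.
Last Friday of April 2002: April 26, 2002.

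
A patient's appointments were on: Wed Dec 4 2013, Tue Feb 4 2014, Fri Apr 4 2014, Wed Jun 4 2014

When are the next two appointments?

Mon Aug 4 2014, Sat Oct 4 2014

The day-of-month is always 4 (62, 59, 61 days between events).
So this recurs on the 4th of every 2 months.
Next: August 2014 → Mon Aug 4 2014.
October 2014: Sat Oct 4 2014.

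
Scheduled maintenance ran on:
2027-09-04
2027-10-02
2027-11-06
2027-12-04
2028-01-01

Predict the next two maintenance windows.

Gaps: 28, 35, 28, 28 days — a mix of 28 and 35. Every date is a Saturday.
Each is the 1st Saturday of its month.
February 2028 — 1st Saturday is 2028-02-05.
March 2028 — 1st Saturday is 2028-03-04.

2028-02-05, 2028-03-04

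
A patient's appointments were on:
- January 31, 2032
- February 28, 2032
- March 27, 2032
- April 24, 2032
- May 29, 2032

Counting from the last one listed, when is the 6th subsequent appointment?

Every date is a Saturday; gaps 28, 28, 28, 35 days.
Each is the last Saturday of its month (at least one falls on the 29th or later, ruling out '4th Saturday').
June 2032 ends with Saturday June 26, 2032.
July 2032 ends with Saturday July 31, 2032.
August 2032 ends with Saturday August 28, 2032.
Last Saturday of September 2032: September 25, 2032.
Last Saturday of October 2032: October 30, 2032.
November 2032 ends with Saturday November 27, 2032.

November 27, 2032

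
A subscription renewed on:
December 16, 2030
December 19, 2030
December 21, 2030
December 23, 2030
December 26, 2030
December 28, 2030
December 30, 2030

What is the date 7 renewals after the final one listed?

The gap pattern 3, 2, 2, 3, 2, 2 repeats every 3 events.
These are the Mondays, Thursdays and Saturdays of each week.
The following Thursday is January 2, 2031.
Next Saturday: January 4, 2031.
Next Monday: January 6, 2031.
Next Thursday: January 9, 2031.
Next Saturday: January 11, 2031.
The following Monday is January 13, 2031.
The following Thursday is January 16, 2031.

January 16, 2031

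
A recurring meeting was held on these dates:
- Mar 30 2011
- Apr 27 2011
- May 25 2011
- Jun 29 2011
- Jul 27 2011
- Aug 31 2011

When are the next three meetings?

Sep 28 2011, Oct 26 2011, Nov 30 2011

All Wednesdays; the gaps (28, 28, 35, 28, 35) vary with month length.
This is the last Wednesday of each month.
Last Wednesday of September 2011: Sep 28 2011.
October 2011 ends with Wednesday Oct 26 2011.
Last Wednesday of November 2011: Nov 30 2011.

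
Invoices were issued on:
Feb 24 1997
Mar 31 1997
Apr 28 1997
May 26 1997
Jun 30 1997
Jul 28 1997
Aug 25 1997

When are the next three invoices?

Sep 29 1997, Oct 27 1997, Nov 24 1997

Every date is a Monday; gaps 35, 28, 28, 35, 28, 28 days.
Each is the last Monday of its month (at least one falls on the 29th or later, ruling out '4th Monday').
September 1997 ends with Monday Sep 29 1997.
October 1997 ends with Monday Oct 27 1997.
November 1997 ends with Monday Nov 24 1997.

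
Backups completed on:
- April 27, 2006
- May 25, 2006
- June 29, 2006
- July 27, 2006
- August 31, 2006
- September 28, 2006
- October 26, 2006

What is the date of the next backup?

Every date is a Thursday; gaps 28, 35, 28, 35, 28, 28 days.
Each is the last Thursday of its month (at least one falls on the 29th or later, ruling out '4th Thursday').
November 2006 ends with Thursday November 30, 2006.

November 30, 2006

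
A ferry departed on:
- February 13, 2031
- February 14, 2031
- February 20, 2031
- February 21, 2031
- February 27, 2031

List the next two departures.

Gaps: 1, 6, 1, 6 days — not constant, but cyclic with period 2.
The events fall on every Thursday and Friday.
Next Friday: February 28, 2031.
The following Thursday is March 6, 2031.

February 28, 2031; March 6, 2031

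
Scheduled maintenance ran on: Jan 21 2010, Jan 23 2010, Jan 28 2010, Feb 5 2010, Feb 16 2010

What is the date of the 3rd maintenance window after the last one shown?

Apr 8 2010

Intervals are 2, 5, 8, 11 days — an arithmetic progression with common difference 3.
Next gap: 14 days. Feb 16 2010 + 14 days = Mar 2 2010.
Next gap: 17 days. Mar 2 2010 + 17 days = Mar 19 2010.
Next gap: 20 days. Mar 19 2010 + 20 days = Apr 8 2010.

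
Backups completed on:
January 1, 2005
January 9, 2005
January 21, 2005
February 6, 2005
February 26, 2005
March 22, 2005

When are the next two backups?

Gaps: 8, 12, 16, 20, 24 days — each gap is 4 larger than the previous one.
Next gap: 28 days. March 22, 2005 + 28 days = April 19, 2005.
Next gap: 32 days. April 19, 2005 + 32 days = May 21, 2005.

April 19, 2005; May 21, 2005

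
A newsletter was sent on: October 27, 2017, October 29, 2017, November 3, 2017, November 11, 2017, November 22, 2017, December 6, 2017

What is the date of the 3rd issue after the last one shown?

February 4, 2018

Gaps: 2, 5, 8, 11, 14 days — each gap is 3 larger than the previous one.
Next gap: 17 days. December 6, 2017 + 17 days = December 23, 2017.
Next gap: 20 days. December 23, 2017 + 20 days = January 12, 2018.
Next gap: 23 days. January 12, 2018 + 23 days = February 4, 2018.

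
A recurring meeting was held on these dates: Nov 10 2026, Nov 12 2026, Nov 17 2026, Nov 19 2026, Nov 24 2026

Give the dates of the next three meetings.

Every event lands on a Tuesday or Thursday (gaps cycle 2, 5, 2, 5).
So the schedule is: every Tuesday and Thursday.
Next Thursday: Nov 26 2026.
The following Tuesday is Dec 1 2026.
The following Thursday is Dec 3 2026.

Nov 26 2026, Dec 1 2026, Dec 3 2026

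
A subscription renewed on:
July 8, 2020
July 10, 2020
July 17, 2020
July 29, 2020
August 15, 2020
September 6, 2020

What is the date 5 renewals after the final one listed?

Gaps: 2, 7, 12, 17, 22 days — each gap is 5 larger than the previous one.
Next gap: 27 days. September 6, 2020 + 27 days = October 3, 2020.
Next gap: 32 days. October 3, 2020 + 32 days = November 4, 2020.
Next gap: 37 days. November 4, 2020 + 37 days = December 11, 2020.
Next gap: 42 days. December 11, 2020 + 42 days = January 22, 2021.
Next gap: 47 days. January 22, 2021 + 47 days = March 10, 2021.

March 10, 2021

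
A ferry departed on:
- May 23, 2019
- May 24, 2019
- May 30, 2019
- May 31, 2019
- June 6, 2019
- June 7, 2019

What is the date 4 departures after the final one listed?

Gaps: 1, 6, 1, 6, 1 days — not constant, but cyclic with period 2.
The events fall on every Thursday and Friday.
The following Thursday is June 13, 2019.
Next Friday: June 14, 2019.
Next Thursday: June 20, 2019.
The following Friday is June 21, 2019.

June 21, 2019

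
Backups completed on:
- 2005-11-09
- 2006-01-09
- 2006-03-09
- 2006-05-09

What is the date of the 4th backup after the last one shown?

Each date is the 9th; the gaps (61, 59, 61) track the month lengths.
The rule is the 9th of every 2 months.
July 2006: 2006-07-09.
September 2006: 2006-09-09.
November 2006: 2006-11-09.
Next: January 2007 → 2007-01-09.

2007-01-09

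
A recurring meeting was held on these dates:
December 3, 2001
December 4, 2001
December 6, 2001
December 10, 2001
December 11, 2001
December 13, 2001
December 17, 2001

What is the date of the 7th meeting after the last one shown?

The gap pattern 1, 2, 4, 1, 2, 4 repeats every 3 events.
These are the Mondays, Tuesdays and Thursdays of each week.
Next Tuesday: December 18, 2001.
The following Thursday is December 20, 2001.
Next Monday: December 24, 2001.
The following Tuesday is December 25, 2001.
The following Thursday is December 27, 2001.
The following Monday is December 31, 2001.
Next Tuesday: January 1, 2002.

January 1, 2002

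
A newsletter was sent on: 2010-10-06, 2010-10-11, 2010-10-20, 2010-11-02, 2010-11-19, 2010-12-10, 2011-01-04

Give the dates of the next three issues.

Gaps: 5, 9, 13, 17, 21, 25 days — each gap is 4 larger than the previous one.
Next gap: 29 days. 2011-01-04 + 29 days = 2011-02-02.
Next gap: 33 days. 2011-02-02 + 33 days = 2011-03-07.
Next gap: 37 days. 2011-03-07 + 37 days = 2011-04-13.

2011-02-02, 2011-03-07, 2011-04-13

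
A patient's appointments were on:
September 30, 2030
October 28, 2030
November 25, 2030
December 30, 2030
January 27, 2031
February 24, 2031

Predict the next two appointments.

All Mondays; the gaps (28, 28, 35, 28, 28) vary with month length.
This is the last Monday of each month.
March 2031 ends with Monday March 31, 2031.
Last Monday of April 2031: April 28, 2031.

March 31, 2031; April 28, 2031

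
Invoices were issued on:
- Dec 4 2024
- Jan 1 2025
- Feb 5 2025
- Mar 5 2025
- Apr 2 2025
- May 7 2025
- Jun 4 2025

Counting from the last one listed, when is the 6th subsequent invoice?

Dec 3 2025

These are Wednesdays at 28- or 35-day spacing (28, 35, 28, 28, 35, 28).
The pattern: 1st Wednesday of the month.
July 2025 — 1st Wednesday is Jul 2 2025.
1st Wednesday of August 2025: Aug 6 2025.
1st Wednesday of September 2025: Sep 3 2025.
October 2025 — 1st Wednesday is Oct 1 2025.
1st Wednesday of November 2025: Nov 5 2025.
December 2025 — 1st Wednesday is Dec 3 2025.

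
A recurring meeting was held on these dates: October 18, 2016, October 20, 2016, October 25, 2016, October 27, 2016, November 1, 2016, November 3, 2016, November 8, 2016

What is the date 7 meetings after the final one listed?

December 1, 2016

Gaps: 2, 5, 2, 5, 2, 5 days — not constant, but cyclic with period 2.
The events fall on every Tuesday and Thursday.
Next Thursday: November 10, 2016.
Next Tuesday: November 15, 2016.
Next Thursday: November 17, 2016.
The following Tuesday is November 22, 2016.
The following Thursday is November 24, 2016.
The following Tuesday is November 29, 2016.
The following Thursday is December 1, 2016.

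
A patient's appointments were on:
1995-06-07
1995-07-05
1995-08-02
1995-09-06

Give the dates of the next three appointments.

Gaps: 28, 28, 35 days — a mix of 28 and 35. Every date is a Wednesday.
Each is the 1st Wednesday of its month.
October 1995 — 1st Wednesday is 1995-10-04.
1st Wednesday of November 1995: 1995-11-01.
1st Wednesday of December 1995: 1995-12-06.

1995-10-04, 1995-11-01, 1995-12-06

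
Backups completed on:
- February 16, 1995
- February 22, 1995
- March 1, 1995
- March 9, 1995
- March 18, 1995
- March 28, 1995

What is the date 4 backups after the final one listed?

May 17, 1995

The spacing grows by 1 each time: 6, 7, 8, 9, 10 days.
Next gap: 11 days. March 28, 1995 + 11 days = April 8, 1995.
Next gap: 12 days. April 8, 1995 + 12 days = April 20, 1995.
Next gap: 13 days. April 20, 1995 + 13 days = May 3, 1995.
Next gap: 14 days. May 3, 1995 + 14 days = May 17, 1995.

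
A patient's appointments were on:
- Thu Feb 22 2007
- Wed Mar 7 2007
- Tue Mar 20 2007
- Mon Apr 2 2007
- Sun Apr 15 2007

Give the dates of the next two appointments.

Gaps between consecutive events: 13, 13, 13, 13 days — a constant 13-day interval.
Sun Apr 15 2007 + 13 days = Sat Apr 28 2007.
Sat Apr 28 2007 + 13 days = Fri May 11 2007.

Sat Apr 28 2007, Fri May 11 2007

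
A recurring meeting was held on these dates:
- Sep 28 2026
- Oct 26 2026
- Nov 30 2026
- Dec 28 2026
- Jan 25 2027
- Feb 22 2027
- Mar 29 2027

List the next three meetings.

These are Mondays with 28, 35, 28, 28, 28, 35-day gaps.
Each is the final Monday of its month — Nov 30 2026 is past the 28th, so '4th Monday' doesn't fit.
Last Monday of April 2027: Apr 26 2027.
Last Monday of May 2027: May 31 2027.
June 2027 ends with Monday Jun 28 2027.

Apr 26 2027, May 31 2027, Jun 28 2027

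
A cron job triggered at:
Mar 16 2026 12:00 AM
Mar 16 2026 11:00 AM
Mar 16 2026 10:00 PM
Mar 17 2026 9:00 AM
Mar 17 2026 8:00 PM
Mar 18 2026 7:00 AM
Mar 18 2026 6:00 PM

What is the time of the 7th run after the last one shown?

The interval is a steady 11 hours (11, 11, 11, 11, 11, 11).
Mar 18 2026 6:00 PM + 11 h = Mar 19 2026 5:00 AM.
Mar 19 2026 5:00 AM + 11 h = Mar 19 2026 4:00 PM.
Mar 19 2026 4:00 PM + 11 h = Mar 20 2026 3:00 AM.
Mar 20 2026 3:00 AM + 11 h = Mar 20 2026 2:00 PM.
Mar 20 2026 2:00 PM + 11 h = Mar 21 2026 1:00 AM.
Mar 21 2026 1:00 AM + 11 h = Mar 21 2026 12:00 PM.
Mar 21 2026 12:00 PM + 11 h = Mar 21 2026 11:00 PM.

Mar 21 2026 11:00 PM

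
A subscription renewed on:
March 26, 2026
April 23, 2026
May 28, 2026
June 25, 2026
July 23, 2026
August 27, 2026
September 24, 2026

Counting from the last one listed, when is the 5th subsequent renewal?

February 25, 2027

These are Thursdays at 28- or 35-day spacing (28, 35, 28, 28, 35, 28).
The pattern: 4th Thursday of the month.
October 2026 — 4th Thursday is October 22, 2026.
November 2026 — 4th Thursday is November 26, 2026.
December 2026 — 4th Thursday is December 24, 2026.
4th Thursday of January 2027: January 28, 2027.
February 2027 — 4th Thursday is February 25, 2027.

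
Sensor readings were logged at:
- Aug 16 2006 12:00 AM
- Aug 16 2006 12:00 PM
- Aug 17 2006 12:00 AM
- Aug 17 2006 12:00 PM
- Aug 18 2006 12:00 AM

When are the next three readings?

Spacing: 12, 12, 12, 12 h — constant 12 h.
Aug 18 2006 12:00 AM + 12 h = Aug 18 2006 12:00 PM.
Aug 18 2006 12:00 PM + 12 h = Aug 19 2006 12:00 AM.
Aug 19 2006 12:00 AM + 12 h = Aug 19 2006 12:00 PM.

Aug 18 2006 12:00 PM, Aug 19 2006 12:00 AM, Aug 19 2006 12:00 PM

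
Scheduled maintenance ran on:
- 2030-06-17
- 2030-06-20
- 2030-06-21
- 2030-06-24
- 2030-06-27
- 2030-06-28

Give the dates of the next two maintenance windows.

2030-07-01, 2030-07-04

The gap pattern 3, 1, 3, 3, 1 repeats every 3 events.
These are the Mondays, Thursdays and Fridays of each week.
Next Monday: 2030-07-01.
Next Thursday: 2030-07-04.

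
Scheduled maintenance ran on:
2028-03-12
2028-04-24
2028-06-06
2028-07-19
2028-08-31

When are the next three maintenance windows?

2028-10-13, 2028-11-25, 2029-01-07

Gaps between consecutive events: 43, 43, 43, 43 days — a constant 43-day interval.
2028-08-31 + 43 days = 2028-10-13.
2028-10-13 + 43 days = 2028-11-25.
2028-11-25 + 43 days = 2029-01-07.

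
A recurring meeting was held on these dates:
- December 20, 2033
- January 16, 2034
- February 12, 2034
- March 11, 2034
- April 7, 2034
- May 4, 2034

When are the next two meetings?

May 31, 2034; June 27, 2034

The spacing is 27, 27, 27, 27, 27 days — always 27 days.
May 4, 2034 + 27 days = May 31, 2034.
May 31, 2034 + 27 days = June 27, 2034.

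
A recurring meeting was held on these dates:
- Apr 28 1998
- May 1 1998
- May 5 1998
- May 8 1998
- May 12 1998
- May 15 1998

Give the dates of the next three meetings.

May 19 1998, May 22 1998, May 26 1998

Every event lands on a Tuesday or Friday (gaps cycle 3, 4, 3, 4, 3).
So the schedule is: every Tuesday and Friday.
Next Tuesday: May 19 1998.
The following Friday is May 22 1998.
The following Tuesday is May 26 1998.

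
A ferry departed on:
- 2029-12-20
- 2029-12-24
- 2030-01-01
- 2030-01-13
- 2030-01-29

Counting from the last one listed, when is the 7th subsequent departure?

Intervals are 4, 8, 12, 16 days — an arithmetic progression with common difference 4.
Next gap: 20 days. 2030-01-29 + 20 days = 2030-02-18.
Next gap: 24 days. 2030-02-18 + 24 days = 2030-03-14.
Next gap: 28 days. 2030-03-14 + 28 days = 2030-04-11.
Next gap: 32 days. 2030-04-11 + 32 days = 2030-05-13.
Next gap: 36 days. 2030-05-13 + 36 days = 2030-06-18.
Next gap: 40 days. 2030-06-18 + 40 days = 2030-07-28.
Next gap: 44 days. 2030-07-28 + 44 days = 2030-09-10.

2030-09-10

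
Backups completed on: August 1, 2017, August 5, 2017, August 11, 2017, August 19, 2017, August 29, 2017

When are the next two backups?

September 10, 2017; September 24, 2017

Gaps: 4, 6, 8, 10 days — each gap is 2 larger than the previous one.
Next gap: 12 days. August 29, 2017 + 12 days = September 10, 2017.
Next gap: 14 days. September 10, 2017 + 14 days = September 24, 2017.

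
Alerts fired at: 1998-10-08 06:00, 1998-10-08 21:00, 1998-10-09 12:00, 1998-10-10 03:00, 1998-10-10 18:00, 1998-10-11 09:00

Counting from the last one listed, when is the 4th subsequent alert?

The interval is a steady 15 hours (15, 15, 15, 15, 15).
1998-10-11 09:00 + 15 h = 1998-10-12 00:00.
1998-10-12 00:00 + 15 h = 1998-10-12 15:00.
1998-10-12 15:00 + 15 h = 1998-10-13 06:00.
1998-10-13 06:00 + 15 h = 1998-10-13 21:00.

1998-10-13 21:00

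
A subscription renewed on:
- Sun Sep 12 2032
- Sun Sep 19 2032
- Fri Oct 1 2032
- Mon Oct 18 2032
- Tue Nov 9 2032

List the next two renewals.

Gaps: 7, 12, 17, 22 days — each gap is 5 larger than the previous one.
Next gap: 27 days. Tue Nov 9 2032 + 27 days = Mon Dec 6 2032.
Next gap: 32 days. Mon Dec 6 2032 + 32 days = Fri Jan 7 2033.

Mon Dec 6 2032, Fri Jan 7 2033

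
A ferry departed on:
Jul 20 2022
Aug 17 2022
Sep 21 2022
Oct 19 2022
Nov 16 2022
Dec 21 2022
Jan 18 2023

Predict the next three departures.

Feb 15 2023, Mar 15 2023, Apr 19 2023

All dates are Wednesdays, 28, 35, 28, 28, 35, 28 days apart.
Specifically, the 3rd Wednesday of each month.
3rd Wednesday of February 2023: Feb 15 2023.
March 2023 — 3rd Wednesday is Mar 15 2023.
3rd Wednesday of April 2023: Apr 19 2023.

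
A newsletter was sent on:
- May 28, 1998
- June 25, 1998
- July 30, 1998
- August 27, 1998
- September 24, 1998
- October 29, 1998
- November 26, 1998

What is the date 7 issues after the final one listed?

Every date is a Thursday; gaps 28, 35, 28, 28, 35, 28 days.
Each is the last Thursday of its month (at least one falls on the 29th or later, ruling out '4th Thursday').
December 1998 ends with Thursday December 31, 1998.
January 1999 ends with Thursday January 28, 1999.
Last Thursday of February 1999: February 25, 1999.
Last Thursday of March 1999: March 25, 1999.
Last Thursday of April 1999: April 29, 1999.
May 1999 ends with Thursday May 27, 1999.
Last Thursday of June 1999: June 24, 1999.

June 24, 1999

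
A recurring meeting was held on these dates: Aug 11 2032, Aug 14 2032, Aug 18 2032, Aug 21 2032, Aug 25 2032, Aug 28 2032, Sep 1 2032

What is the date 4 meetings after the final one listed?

Sep 15 2032

The gap pattern 3, 4, 3, 4, 3, 4 repeats every 2 events.
These are the Wednesdays and Saturdays of each week.
Next Saturday: Sep 4 2032.
Next Wednesday: Sep 8 2032.
The following Saturday is Sep 11 2032.
Next Wednesday: Sep 15 2032.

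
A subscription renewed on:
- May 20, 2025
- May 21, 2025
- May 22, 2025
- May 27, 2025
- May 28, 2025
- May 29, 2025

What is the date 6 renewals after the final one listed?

June 12, 2025

The gap pattern 1, 1, 5, 1, 1 repeats every 3 events.
These are the Tuesdays, Wednesdays and Thursdays of each week.
The following Tuesday is June 3, 2025.
The following Wednesday is June 4, 2025.
The following Thursday is June 5, 2025.
Next Tuesday: June 10, 2025.
Next Wednesday: June 11, 2025.
Next Thursday: June 12, 2025.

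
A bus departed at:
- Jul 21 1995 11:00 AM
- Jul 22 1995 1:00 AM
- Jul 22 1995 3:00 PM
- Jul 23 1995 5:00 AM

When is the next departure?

Spacing: 14, 14, 14 h — constant 14 h.
Jul 23 1995 5:00 AM + 14 h = Jul 23 1995 7:00 PM.

Jul 23 1995 7:00 PM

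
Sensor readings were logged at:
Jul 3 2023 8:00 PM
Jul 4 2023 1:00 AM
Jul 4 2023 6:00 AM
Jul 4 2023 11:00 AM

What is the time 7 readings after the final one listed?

Gaps: 5, 5, 5 hours — each event is 5 hours after the previous one.
Jul 4 2023 11:00 AM + 5 h = Jul 4 2023 4:00 PM.
Jul 4 2023 4:00 PM + 5 h = Jul 4 2023 9:00 PM.
Jul 4 2023 9:00 PM + 5 h = Jul 5 2023 2:00 AM.
Jul 5 2023 2:00 AM + 5 h = Jul 5 2023 7:00 AM.
Jul 5 2023 7:00 AM + 5 h = Jul 5 2023 12:00 PM.
Jul 5 2023 12:00 PM + 5 h = Jul 5 2023 5:00 PM.
Jul 5 2023 5:00 PM + 5 h = Jul 5 2023 10:00 PM.

Jul 5 2023 10:00 PM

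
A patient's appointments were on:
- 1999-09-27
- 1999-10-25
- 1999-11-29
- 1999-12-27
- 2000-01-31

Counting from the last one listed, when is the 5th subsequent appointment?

Every date is a Monday; gaps 28, 35, 28, 35 days.
Each is the last Monday of its month (at least one falls on the 29th or later, ruling out '4th Monday').
Last Monday of February 2000: 2000-02-28.
March 2000 ends with Monday 2000-03-27.
April 2000 ends with Monday 2000-04-24.
Last Monday of May 2000: 2000-05-29.
Last Monday of June 2000: 2000-06-26.

2000-06-26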